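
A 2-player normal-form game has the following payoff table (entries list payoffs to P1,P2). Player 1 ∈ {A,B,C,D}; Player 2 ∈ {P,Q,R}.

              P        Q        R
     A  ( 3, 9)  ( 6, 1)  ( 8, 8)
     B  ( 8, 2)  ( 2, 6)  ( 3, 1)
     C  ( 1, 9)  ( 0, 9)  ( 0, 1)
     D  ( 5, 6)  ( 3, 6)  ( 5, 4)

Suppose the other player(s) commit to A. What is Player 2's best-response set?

u_2(P vs A) = 9
u_2(Q vs A) = 1
u_2(R vs A) = 8
max payoff 9 at {P}

P2 best: {P}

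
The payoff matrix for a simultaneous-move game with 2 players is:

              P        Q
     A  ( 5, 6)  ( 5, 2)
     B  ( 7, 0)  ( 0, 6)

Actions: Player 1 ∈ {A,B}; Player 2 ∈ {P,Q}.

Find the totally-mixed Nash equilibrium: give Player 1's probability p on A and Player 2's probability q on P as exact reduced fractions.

p=3/5, q=5/7

P1 indiff ⇒ q·5+(1-q)·5 = q·7+(1-q)·0 ⇒ q(-2) = (1-q)(-5) ⇒ q = 5/7
P2 indiff ⇒ p·6+(1-p)·0 = p·2+(1-p)·6 ⇒ p(4) = (1-p)(6) ⇒ p = 3/5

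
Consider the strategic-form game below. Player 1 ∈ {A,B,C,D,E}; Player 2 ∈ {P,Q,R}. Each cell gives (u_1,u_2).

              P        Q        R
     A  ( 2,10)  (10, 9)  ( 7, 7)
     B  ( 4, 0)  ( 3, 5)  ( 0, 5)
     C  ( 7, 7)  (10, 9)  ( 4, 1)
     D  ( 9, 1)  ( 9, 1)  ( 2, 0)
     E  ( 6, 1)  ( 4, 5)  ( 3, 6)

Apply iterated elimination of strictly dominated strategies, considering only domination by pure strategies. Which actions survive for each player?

P1 drop B (C beats it: P:7>4 Q:10>3 R:4>0)
P1 drop E (C beats it: P:7>6 Q:10>4 R:4>3)
P2 drop R (P beats it: A:10>7 C:7>1 D:1>0)
P1→{A,C,D} P2→{P,Q}

Remaining: P1:{A,C,D} P2:{P,Q}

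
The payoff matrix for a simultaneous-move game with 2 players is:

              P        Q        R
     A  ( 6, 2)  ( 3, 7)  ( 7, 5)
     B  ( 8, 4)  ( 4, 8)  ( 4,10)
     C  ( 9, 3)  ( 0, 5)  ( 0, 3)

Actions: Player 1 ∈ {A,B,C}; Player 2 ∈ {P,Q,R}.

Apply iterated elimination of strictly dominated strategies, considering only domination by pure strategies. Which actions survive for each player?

P2 drop P (Q beats it: A:7>2 B:8>4 C:5>3)
P1 drop C (A beats it: Q:3>0 R:7>0)
P1→{A,B} P2→{Q,R}

IESDS → P1:{A,B} P2:{Q,R}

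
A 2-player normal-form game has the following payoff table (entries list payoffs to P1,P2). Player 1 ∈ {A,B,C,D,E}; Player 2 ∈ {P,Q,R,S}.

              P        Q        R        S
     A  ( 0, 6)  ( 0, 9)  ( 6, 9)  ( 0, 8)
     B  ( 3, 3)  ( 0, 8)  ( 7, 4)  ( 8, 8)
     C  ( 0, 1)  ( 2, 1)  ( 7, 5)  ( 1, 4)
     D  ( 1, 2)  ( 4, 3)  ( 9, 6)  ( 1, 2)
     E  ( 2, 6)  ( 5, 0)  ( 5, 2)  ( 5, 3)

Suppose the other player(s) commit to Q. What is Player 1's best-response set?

argmax u_1 = {E}

u_1(A vs Q) = 0
u_1(B vs Q) = 0
u_1(C vs Q) = 2
u_1(D vs Q) = 4
u_1(E vs Q) = 5
max payoff 5 at {E}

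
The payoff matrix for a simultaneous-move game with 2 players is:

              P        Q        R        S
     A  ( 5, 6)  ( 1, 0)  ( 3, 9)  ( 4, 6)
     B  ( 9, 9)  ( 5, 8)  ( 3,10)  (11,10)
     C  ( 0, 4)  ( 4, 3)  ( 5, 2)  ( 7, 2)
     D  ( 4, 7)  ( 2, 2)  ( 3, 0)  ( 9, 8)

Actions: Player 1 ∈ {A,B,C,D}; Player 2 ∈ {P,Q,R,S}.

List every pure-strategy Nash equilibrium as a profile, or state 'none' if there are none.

Nash profiles: (B,S)

(A,P): not NE [P1→B gives 9>5; P2→R gives 9>6]
(A,Q): not NE [P1→B gives 5>1; P2→R gives 9>0]
(A,R): not NE [P1→C gives 5>3]
(A,S): not NE [P1→B gives 11>4; P2→R gives 9>6]
(B,P): not NE [P2→S gives 10>9]
(B,Q): not NE [P2→S gives 10>8]
(B,R): not NE [P1→C gives 5>3]
(B,S): NE
(C,P): not NE [P1→B gives 9>0]
(C,Q): not NE [P1→B gives 5>4; P2→P gives 4>3]
(C,R): not NE [P2→P gives 4>2]
(C,S): not NE [P1→B gives 11>7; P2→P gives 4>2]
(D,P): not NE [P1→B gives 9>4; P2→S gives 8>7]
(D,Q): not NE [P1→B gives 5>2; P2→S gives 8>2]
(D,R): not NE [P1→C gives 5>3; P2→S gives 8>0]
(D,S): not NE [P1→B gives 11>9]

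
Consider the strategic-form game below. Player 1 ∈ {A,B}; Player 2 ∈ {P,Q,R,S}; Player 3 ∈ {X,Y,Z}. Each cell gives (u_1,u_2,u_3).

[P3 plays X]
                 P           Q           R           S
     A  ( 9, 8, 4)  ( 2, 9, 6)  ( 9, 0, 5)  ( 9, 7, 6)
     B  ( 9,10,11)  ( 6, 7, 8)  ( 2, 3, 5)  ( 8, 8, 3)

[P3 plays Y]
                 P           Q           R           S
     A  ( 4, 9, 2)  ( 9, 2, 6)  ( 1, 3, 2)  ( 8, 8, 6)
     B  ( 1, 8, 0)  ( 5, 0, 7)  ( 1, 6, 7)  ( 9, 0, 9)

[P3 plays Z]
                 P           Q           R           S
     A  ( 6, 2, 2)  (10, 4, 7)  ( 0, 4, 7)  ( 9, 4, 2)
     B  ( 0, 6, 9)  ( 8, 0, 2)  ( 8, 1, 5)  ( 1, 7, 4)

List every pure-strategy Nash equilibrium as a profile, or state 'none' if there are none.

NE set: (A,Q,Z), (B,P,X)

(A,P,X): not NE [P2→Q gives 9>8]
(A,P,Y): not NE [P3→X gives 4>2]
(A,P,Z): not NE [P2→S gives 4>2; P3→X gives 4>2]
(A,Q,X): not NE [P1→B gives 6>2; P3→Z gives 7>6]
(A,Q,Y): not NE [P2→P gives 9>2; P3→Z gives 7>6]
(A,Q,Z): NE
(A,R,X): not NE [P2→Q gives 9>0; P3→Z gives 7>5]
(A,R,Y): not NE [P2→P gives 9>3; P3→Z gives 7>2]
(A,R,Z): not NE [P1→B gives 8>0]
(A,S,X): not NE [P2→Q gives 9>7]
(A,S,Y): not NE [P1→B gives 9>8; P2→P gives 9>8]
(A,S,Z): not NE [P3→Y gives 6>2]
(B,P,X): NE
(B,P,Y): not NE [P1→A gives 4>1; P3→X gives 11>0]
(B,P,Z): not NE [P1→A gives 6>0; P2→S gives 7>6; P3→X gives 11>9]
(B,Q,X): not NE [P2→P gives 10>7]
(B,Q,Y): not NE [P1→A gives 9>5; P2→P gives 8>0; P3→X gives 8>7]
(B,Q,Z): not NE [P1→A gives 10>8; P2→S gives 7>0; P3→X gives 8>2]
(B,R,X): not NE [P1→A gives 9>2; P2→P gives 10>3; P3→Y gives 7>5]
(B,R,Y): not NE [P2→P gives 8>6]
(B,R,Z): not NE [P2→S gives 7>1; P3→Y gives 7>5]
(B,S,X): not NE [P1→A gives 9>8; P2→P gives 10>8; P3→Y gives 9>3]
(B,S,Y): not NE [P2→P gives 8>0]
(B,S,Z): not NE [P1→A gives 9>1; P3→Y gives 9>4]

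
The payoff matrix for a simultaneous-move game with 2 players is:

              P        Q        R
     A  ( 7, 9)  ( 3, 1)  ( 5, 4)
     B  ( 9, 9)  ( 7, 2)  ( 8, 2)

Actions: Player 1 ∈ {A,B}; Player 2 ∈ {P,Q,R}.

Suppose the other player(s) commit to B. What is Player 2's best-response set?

argmax u_2 = {P}

u_2(P vs B) = 9
u_2(Q vs B) = 2
u_2(R vs B) = 2
max payoff 9 at {P}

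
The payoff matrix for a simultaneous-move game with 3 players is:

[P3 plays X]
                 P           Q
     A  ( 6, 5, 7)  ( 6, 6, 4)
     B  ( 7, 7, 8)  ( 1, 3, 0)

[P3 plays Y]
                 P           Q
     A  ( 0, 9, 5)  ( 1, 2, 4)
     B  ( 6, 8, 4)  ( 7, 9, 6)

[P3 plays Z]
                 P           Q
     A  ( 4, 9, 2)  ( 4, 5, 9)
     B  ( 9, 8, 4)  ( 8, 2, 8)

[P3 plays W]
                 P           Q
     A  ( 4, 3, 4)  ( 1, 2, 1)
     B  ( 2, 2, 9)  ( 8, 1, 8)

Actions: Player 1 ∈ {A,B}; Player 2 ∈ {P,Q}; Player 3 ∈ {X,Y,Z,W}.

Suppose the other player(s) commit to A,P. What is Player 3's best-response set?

argmax u_3 = {X}

u_3(X vs A,P) = 7
u_3(Y vs A,P) = 5
u_3(Z vs A,P) = 2
u_3(W vs A,P) = 4
max payoff 7 at {X}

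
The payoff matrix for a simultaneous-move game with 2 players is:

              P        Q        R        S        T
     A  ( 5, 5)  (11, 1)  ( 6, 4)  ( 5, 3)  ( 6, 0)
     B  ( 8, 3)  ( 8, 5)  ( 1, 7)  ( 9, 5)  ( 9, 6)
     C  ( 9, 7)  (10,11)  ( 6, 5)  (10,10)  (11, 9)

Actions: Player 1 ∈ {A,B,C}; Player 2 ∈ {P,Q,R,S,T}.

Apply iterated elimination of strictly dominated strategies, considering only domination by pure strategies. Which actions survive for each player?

P1 drop B (C beats it: P:9>8 Q:10>8 R:6>1 S:10>9 T:11>9)
P2 drop R (P beats it: A:5>4 C:7>5)
P2 drop T (Q beats it: A:1>0 C:11>9)
P1→{A,C} P2→{P,Q,S}

IESDS → P1:{A,C} P2:{P,Q,S}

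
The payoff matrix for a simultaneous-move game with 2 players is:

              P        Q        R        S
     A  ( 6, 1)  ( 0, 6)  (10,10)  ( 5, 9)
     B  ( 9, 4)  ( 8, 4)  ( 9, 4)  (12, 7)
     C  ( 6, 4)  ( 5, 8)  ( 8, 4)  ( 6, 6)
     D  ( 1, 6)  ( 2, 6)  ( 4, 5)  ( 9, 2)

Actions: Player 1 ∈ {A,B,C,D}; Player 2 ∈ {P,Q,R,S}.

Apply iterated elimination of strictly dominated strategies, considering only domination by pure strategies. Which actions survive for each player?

P1 drop C (B beats it: P:9>6 Q:8>5 R:9>8 S:12>6)
P1 drop D (B beats it: P:9>1 Q:8>2 R:9>4 S:12>9)
P2 drop P (S beats it: A:9>1 B:7>4)
P2 drop Q (S beats it: A:9>6 B:7>4)
P1→{A,B} P2→{R,S}

IESDS → P1:{A,B} P2:{R,S}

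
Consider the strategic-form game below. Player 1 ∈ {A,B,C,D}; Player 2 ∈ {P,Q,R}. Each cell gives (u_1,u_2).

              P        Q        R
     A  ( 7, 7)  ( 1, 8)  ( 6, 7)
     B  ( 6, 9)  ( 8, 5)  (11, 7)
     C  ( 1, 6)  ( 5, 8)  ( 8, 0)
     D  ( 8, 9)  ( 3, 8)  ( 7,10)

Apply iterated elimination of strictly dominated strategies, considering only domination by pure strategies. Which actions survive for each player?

P1 drop A (D beats it: P:8>7 Q:3>1 R:7>6)
P1 drop C (B beats it: P:6>1 Q:8>5 R:11>8)
P2 drop Q (P beats it: B:9>5 D:9>8)
P1→{B,D} P2→{P,R}

Remaining: P1:{B,D} P2:{P,R}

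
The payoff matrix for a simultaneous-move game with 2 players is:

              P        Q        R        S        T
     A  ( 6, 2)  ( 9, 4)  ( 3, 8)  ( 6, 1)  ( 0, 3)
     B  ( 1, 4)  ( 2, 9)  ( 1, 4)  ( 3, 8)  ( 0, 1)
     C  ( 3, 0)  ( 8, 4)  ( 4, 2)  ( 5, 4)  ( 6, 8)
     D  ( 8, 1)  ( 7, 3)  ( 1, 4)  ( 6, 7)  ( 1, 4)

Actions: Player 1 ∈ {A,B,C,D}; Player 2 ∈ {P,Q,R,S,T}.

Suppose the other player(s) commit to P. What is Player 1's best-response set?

P1 best: {D}

u_1(A vs P) = 6
u_1(B vs P) = 1
u_1(C vs P) = 3
u_1(D vs P) = 8
max payoff 8 at {D}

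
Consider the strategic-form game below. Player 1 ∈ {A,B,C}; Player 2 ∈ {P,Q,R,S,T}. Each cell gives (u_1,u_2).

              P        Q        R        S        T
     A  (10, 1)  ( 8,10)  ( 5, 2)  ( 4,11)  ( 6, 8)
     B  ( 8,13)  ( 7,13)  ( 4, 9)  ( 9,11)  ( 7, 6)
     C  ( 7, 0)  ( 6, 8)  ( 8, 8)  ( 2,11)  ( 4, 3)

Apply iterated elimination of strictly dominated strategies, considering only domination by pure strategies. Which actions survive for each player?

IESDS → P1:{A,B} P2:{P,Q,S}

P2 drop R (S beats it: A:11>2 B:11>9 C:11>8)
P1 drop C (A beats it: P:10>7 Q:8>6 S:4>2 T:6>4)
P2 drop T (Q beats it: A:10>8 B:13>6)
P1→{A,B} P2→{P,Q,S}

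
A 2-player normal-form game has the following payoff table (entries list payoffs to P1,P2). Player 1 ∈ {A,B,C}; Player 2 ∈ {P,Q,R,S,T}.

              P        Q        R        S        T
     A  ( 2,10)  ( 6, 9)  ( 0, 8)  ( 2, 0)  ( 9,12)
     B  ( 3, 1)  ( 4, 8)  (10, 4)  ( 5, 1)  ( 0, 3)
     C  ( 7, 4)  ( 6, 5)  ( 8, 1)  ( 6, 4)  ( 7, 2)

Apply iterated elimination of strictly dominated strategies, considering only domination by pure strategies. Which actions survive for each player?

Survivors P1:{A,C} P2:{P,Q,T}

P2 drop R (Q beats it: A:9>8 B:8>4 C:5>1)
P1 drop B (C beats it: P:7>3 Q:6>4 S:6>5 T:7>0)
P2 drop S (Q beats it: A:9>0 C:5>4)
P1→{A,C} P2→{P,Q,T}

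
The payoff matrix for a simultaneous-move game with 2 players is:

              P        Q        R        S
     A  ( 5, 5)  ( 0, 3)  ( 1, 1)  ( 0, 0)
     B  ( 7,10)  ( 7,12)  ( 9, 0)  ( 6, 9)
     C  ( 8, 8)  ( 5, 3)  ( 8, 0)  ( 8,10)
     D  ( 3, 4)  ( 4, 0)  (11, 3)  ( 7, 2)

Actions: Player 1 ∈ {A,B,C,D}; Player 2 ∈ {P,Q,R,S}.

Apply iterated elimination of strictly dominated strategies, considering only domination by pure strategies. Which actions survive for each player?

Remaining: P1:{B,C} P2:{P,Q,S}

P1 drop A (B beats it: P:7>5 Q:7>0 R:9>1 S:6>0)
P2 drop R (P beats it: B:10>0 C:8>0 D:4>3)
P1 drop D (C beats it: P:8>3 Q:5>4 S:8>7)
P1→{B,C} P2→{P,Q,S}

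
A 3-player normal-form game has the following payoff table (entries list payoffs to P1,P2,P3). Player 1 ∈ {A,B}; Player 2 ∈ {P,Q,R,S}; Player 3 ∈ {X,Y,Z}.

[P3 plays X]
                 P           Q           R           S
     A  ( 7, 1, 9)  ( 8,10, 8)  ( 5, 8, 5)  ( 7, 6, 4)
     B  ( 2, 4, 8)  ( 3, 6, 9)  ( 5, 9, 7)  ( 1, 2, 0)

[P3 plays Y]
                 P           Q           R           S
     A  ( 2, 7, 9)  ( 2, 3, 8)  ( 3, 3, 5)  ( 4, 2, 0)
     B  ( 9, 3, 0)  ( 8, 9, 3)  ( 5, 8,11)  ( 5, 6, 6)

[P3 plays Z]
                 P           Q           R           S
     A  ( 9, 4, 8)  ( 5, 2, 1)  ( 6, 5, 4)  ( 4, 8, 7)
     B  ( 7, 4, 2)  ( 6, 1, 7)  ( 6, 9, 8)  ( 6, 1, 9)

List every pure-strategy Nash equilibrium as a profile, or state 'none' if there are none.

PSNE = {(A,Q,X)}

(A,P,X): not NE [P2→Q gives 10>1]
(A,P,Y): not NE [P1→B gives 9>2]
(A,P,Z): not NE [P2→S gives 8>4; P3→Y gives 9>8]
(A,Q,X): NE
(A,Q,Y): not NE [P1→B gives 8>2; P2→P gives 7>3]
(A,Q,Z): not NE [P1→B gives 6>5; P2→S gives 8>2; P3→Y gives 8>1]
(A,R,X): not NE [P2→Q gives 10>8]
(A,R,Y): not NE [P1→B gives 5>3; P2→P gives 7>3]
(A,R,Z): not NE [P2→S gives 8>5; P3→Y gives 5>4]
(A,S,X): not NE [P2→Q gives 10>6; P3→Z gives 7>4]
(A,S,Y): not NE [P1→B gives 5>4; P2→P gives 7>2; P3→Z gives 7>0]
(A,S,Z): not NE [P1→B gives 6>4]
(B,P,X): not NE [P1→A gives 7>2; P2→R gives 9>4]
(B,P,Y): not NE [P2→Q gives 9>3; P3→X gives 8>0]
(B,P,Z): not NE [P1→A gives 9>7; P2→R gives 9>4; P3→X gives 8>2]
(B,Q,X): not NE [P1→A gives 8>3; P2→R gives 9>6]
(B,Q,Y): not NE [P3→X gives 9>3]
(B,Q,Z): not NE [P2→R gives 9>1; P3→X gives 9>7]
(B,R,X): not NE [P3→Y gives 11>7]
(B,R,Y): not NE [P2→Q gives 9>8]
(B,R,Z): not NE [P3→Y gives 11>8]
(B,S,X): not NE [P1→A gives 7>1; P2→R gives 9>2; P3→Z gives 9>0]
(B,S,Y): not NE [P2→Q gives 9>6; P3→Z gives 9>6]
(B,S,Z): not NE [P2→R gives 9>1]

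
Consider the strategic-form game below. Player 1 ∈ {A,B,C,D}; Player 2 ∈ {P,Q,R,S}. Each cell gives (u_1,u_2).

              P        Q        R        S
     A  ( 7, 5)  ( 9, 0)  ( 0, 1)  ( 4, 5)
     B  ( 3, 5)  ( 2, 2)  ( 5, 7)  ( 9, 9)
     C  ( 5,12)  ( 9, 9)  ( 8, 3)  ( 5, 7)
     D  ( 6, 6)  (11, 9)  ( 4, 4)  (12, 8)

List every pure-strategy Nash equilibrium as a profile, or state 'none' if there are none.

NE set: (A,P), (D,Q)

(A,P): NE
(A,Q): not NE [P1→D gives 11>9; P2→S gives 5>0]
(A,R): not NE [P1→C gives 8>0; P2→S gives 5>1]
(A,S): not NE [P1→D gives 12>4]
(B,P): not NE [P1→A gives 7>3; P2→S gives 9>5]
(B,Q): not NE [P1→D gives 11>2; P2→S gives 9>2]
(B,R): not NE [P1→C gives 8>5; P2→S gives 9>7]
(B,S): not NE [P1→D gives 12>9]
(C,P): not NE [P1→A gives 7>5]
(C,Q): not NE [P1→D gives 11>9; P2→P gives 12>9]
(C,R): not NE [P2→P gives 12>3]
(C,S): not NE [P1→D gives 12>5; P2→P gives 12>7]
(D,P): not NE [P1→A gives 7>6; P2→Q gives 9>6]
(D,Q): NE
(D,R): not NE [P1→C gives 8>4; P2→Q gives 9>4]
(D,S): not NE [P2→Q gives 9>8]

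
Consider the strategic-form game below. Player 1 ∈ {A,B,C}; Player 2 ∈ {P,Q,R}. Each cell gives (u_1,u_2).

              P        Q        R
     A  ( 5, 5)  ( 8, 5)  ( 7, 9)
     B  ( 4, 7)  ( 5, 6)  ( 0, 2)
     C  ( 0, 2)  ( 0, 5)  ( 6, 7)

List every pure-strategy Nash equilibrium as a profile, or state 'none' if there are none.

NE set: (A,R)

(A,P): not NE [P2→R gives 9>5]
(A,Q): not NE [P2→R gives 9>5]
(A,R): NE
(B,P): not NE [P1→A gives 5>4]
(B,Q): not NE [P1→A gives 8>5; P2→P gives 7>6]
(B,R): not NE [P1→A gives 7>0; P2→P gives 7>2]
(C,P): not NE [P1→A gives 5>0; P2→R gives 7>2]
(C,Q): not NE [P1→A gives 8>0; P2→R gives 7>5]
(C,R): not NE [P1→A gives 7>6]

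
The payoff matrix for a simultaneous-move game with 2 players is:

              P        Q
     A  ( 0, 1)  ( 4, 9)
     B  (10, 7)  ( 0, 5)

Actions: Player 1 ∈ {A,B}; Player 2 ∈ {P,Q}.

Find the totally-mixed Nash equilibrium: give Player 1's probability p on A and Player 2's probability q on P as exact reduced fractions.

(p,q) = (1/5, 2/7)

P1 indiff ⇒ q·0+(1-q)·4 = q·10+(1-q)·0 ⇒ q(-10) = (1-q)(-4) ⇒ q = 2/7
P2 indiff ⇒ p·1+(1-p)·7 = p·9+(1-p)·5 ⇒ p(-8) = (1-p)(-2) ⇒ p = 1/5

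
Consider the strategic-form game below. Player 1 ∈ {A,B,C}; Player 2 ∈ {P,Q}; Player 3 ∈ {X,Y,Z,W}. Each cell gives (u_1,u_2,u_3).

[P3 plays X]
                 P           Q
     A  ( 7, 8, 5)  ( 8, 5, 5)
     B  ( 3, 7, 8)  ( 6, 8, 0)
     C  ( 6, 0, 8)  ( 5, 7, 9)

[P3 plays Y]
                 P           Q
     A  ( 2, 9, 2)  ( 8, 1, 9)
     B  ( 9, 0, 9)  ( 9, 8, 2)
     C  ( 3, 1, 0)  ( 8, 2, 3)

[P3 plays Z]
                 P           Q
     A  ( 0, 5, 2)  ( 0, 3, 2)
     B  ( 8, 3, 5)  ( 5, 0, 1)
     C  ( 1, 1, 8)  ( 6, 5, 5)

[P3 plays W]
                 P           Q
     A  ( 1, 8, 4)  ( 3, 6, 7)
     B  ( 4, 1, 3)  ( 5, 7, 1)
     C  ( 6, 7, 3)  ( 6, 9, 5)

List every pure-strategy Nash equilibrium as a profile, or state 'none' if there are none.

Nash profiles: (A,P,X), (B,Q,Y)

(A,P,X): NE
(A,P,Y): not NE [P1→B gives 9>2; P3→X gives 5>2]
(A,P,Z): not NE [P1→B gives 8>0; P3→X gives 5>2]
(A,P,W): not NE [P1→C gives 6>1; P3→X gives 5>4]
(A,Q,X): not NE [P2→P gives 8>5; P3→Y gives 9>5]
(A,Q,Y): not NE [P1→B gives 9>8; P2→P gives 9>1]
(A,Q,Z): not NE [P1→C gives 6>0; P2→P gives 5>3; P3→Y gives 9>2]
(A,Q,W): not NE [P1→C gives 6>3; P2→P gives 8>6; P3→Y gives 9>7]
(B,P,X): not NE [P1→A gives 7>3; P2→Q gives 8>7; P3→Y gives 9>8]
(B,P,Y): not NE [P2→Q gives 8>0]
(B,P,Z): not NE [P3→Y gives 9>5]
(B,P,W): not NE [P1→C gives 6>4; P2→Q gives 7>1; P3→Y gives 9>3]
(B,Q,X): not NE [P1→A gives 8>6; P3→Y gives 2>0]
(B,Q,Y): NE
(B,Q,Z): not NE [P1→C gives 6>5; P2→P gives 3>0; P3→Y gives 2>1]
(B,Q,W): not NE [P1→C gives 6>5; P3→Y gives 2>1]
(C,P,X): not NE [P1→A gives 7>6; P2→Q gives 7>0]
(C,P,Y): not NE [P1→B gives 9>3; P2→Q gives 2>1; P3→Z gives 8>0]
(C,P,Z): not NE [P1→B gives 8>1; P2→Q gives 5>1]
(C,P,W): not NE [P2→Q gives 9>7; P3→Z gives 8>3]
(C,Q,X): not NE [P1→A gives 8>5]
(C,Q,Y): not NE [P1→B gives 9>8; P3→X gives 9>3]
(C,Q,Z): not NE [P3→X gives 9>5]
(C,Q,W): not NE [P3→X gives 9>5]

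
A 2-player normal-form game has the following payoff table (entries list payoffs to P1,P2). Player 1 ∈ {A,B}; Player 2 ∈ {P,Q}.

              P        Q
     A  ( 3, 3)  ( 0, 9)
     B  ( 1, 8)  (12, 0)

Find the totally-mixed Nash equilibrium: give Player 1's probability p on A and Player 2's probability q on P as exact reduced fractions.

P1 indiff ⇒ q·3+(1-q)·0 = q·1+(1-q)·12 ⇒ q(2) = (1-q)(12) ⇒ q = 6/7
P2 indiff ⇒ p·3+(1-p)·8 = p·9+(1-p)·0 ⇒ p(-6) = (1-p)(-8) ⇒ p = 4/7

P1 mixes 4/7 on A; P2 mixes 6/7 on P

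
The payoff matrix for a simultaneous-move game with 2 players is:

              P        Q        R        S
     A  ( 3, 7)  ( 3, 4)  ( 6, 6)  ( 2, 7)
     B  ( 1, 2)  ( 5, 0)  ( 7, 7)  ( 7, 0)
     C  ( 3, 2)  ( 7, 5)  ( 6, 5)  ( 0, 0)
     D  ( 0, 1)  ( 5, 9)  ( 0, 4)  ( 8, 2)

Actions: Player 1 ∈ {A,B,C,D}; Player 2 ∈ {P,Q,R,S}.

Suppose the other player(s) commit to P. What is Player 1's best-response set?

u_1(A vs P) = 3
u_1(B vs P) = 1
u_1(C vs P) = 3
u_1(D vs P) = 0
max payoff 3 at {A,C}

P1 best: {A,C}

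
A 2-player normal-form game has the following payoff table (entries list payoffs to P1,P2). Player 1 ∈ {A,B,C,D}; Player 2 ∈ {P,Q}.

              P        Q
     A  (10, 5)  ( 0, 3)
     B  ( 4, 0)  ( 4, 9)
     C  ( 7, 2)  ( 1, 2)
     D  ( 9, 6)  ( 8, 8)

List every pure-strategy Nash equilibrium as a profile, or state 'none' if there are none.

(A,P): NE
(A,Q): not NE [P1→D gives 8>0; P2→P gives 5>3]
(B,P): not NE [P1→A gives 10>4; P2→Q gives 9>0]
(B,Q): not NE [P1→D gives 8>4]
(C,P): not NE [P1→A gives 10>7]
(C,Q): not NE [P1→D gives 8>1]
(D,P): not NE [P1→A gives 10>9; P2→Q gives 8>6]
(D,Q): NE

PSNE = {(A,P), (D,Q)}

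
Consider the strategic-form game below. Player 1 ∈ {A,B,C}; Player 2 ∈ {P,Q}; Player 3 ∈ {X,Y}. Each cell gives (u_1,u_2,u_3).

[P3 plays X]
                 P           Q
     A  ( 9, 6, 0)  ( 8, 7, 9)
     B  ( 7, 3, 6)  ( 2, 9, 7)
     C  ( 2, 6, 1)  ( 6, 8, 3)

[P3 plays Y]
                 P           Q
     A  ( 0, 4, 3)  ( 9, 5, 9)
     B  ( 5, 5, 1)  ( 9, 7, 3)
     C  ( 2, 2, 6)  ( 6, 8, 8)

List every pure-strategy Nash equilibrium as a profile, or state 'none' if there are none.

(A,P,X): not NE [P2→Q gives 7>6; P3→Y gives 3>0]
(A,P,Y): not NE [P1→B gives 5>0; P2→Q gives 5>4]
(A,Q,X): NE
(A,Q,Y): NE
(B,P,X): not NE [P1→A gives 9>7; P2→Q gives 9>3]
(B,P,Y): not NE [P2→Q gives 7>5; P3→X gives 6>1]
(B,Q,X): not NE [P1→A gives 8>2]
(B,Q,Y): not NE [P3→X gives 7>3]
(C,P,X): not NE [P1→A gives 9>2; P2→Q gives 8>6; P3→Y gives 6>1]
(C,P,Y): not NE [P1→B gives 5>2; P2→Q gives 8>2]
(C,Q,X): not NE [P1→A gives 8>6; P3→Y gives 8>3]
(C,Q,Y): not NE [P1→B gives 9>6]

NE set: (A,Q,X), (A,Q,Y)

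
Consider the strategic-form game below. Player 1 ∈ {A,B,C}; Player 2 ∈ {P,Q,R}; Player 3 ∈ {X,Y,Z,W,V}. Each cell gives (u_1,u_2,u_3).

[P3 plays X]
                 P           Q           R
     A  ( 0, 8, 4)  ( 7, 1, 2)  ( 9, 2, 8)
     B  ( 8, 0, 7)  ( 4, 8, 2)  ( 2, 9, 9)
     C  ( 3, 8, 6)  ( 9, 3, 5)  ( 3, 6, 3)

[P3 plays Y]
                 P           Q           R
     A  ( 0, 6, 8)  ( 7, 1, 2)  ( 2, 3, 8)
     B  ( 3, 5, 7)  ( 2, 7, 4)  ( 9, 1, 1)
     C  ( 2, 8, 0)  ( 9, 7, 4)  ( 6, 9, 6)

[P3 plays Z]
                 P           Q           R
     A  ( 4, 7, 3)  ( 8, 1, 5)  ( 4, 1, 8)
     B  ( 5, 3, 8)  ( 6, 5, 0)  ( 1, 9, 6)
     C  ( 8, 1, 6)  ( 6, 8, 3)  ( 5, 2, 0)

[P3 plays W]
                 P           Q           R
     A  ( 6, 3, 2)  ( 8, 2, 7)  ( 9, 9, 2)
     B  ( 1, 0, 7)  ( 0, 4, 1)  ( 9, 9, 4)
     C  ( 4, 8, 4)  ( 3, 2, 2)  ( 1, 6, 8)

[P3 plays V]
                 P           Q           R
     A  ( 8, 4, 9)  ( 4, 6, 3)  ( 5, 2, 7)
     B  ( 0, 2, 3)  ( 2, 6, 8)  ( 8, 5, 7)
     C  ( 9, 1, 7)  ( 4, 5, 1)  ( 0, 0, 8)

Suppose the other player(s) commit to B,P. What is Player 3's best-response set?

BR_3 = {Z}

u_3(X vs B,P) = 7
u_3(Y vs B,P) = 7
u_3(Z vs B,P) = 8
u_3(W vs B,P) = 7
u_3(V vs B,P) = 3
max payoff 8 at {Z}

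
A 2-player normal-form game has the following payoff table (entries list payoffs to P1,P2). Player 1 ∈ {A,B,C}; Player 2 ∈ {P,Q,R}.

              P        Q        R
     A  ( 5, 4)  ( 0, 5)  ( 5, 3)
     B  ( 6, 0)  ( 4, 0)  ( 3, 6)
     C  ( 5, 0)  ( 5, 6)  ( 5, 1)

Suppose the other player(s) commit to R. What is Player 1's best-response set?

u_1(A vs R) = 5
u_1(B vs R) = 3
u_1(C vs R) = 5
max payoff 5 at {A,C}

P1 best: {A,C}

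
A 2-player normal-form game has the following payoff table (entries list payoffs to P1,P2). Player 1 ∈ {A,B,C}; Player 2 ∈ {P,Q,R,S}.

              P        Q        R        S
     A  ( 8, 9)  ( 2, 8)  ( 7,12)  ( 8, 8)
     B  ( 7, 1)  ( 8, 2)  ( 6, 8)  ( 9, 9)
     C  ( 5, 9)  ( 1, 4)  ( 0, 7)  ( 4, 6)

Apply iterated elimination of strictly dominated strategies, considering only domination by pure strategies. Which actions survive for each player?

Survivors P1:{A,B} P2:{R,S}

P1 drop C (A beats it: P:8>5 Q:2>1 R:7>0 S:8>4)
P2 drop P (R beats it: A:12>9 B:8>1)
P2 drop Q (R beats it: A:12>8 B:8>2)
P1→{A,B} P2→{R,S}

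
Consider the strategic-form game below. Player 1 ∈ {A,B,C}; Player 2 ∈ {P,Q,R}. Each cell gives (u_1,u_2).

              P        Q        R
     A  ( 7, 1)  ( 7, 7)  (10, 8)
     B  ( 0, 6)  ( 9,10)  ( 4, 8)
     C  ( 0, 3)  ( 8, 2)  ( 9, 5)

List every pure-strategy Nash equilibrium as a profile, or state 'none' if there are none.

(A,P): not NE [P2→R gives 8>1]
(A,Q): not NE [P1→B gives 9>7; P2→R gives 8>7]
(A,R): NE
(B,P): not NE [P1→A gives 7>0; P2→Q gives 10>6]
(B,Q): NE
(B,R): not NE [P1→A gives 10>4; P2→Q gives 10>8]
(C,P): not NE [P1→A gives 7>0; P2→R gives 5>3]
(C,Q): not NE [P1→B gives 9>8; P2→R gives 5>2]
(C,R): not NE [P1→A gives 10>9]

PSNE = {(A,R), (B,Q)}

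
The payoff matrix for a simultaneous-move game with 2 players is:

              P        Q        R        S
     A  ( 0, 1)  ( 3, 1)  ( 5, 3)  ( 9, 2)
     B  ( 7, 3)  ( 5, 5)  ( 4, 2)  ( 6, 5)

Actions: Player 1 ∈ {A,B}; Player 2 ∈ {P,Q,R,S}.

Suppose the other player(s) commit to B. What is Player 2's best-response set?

u_2(P vs B) = 3
u_2(Q vs B) = 5
u_2(R vs B) = 2
u_2(S vs B) = 5
max payoff 5 at {Q,S}

P2 best: {Q,S}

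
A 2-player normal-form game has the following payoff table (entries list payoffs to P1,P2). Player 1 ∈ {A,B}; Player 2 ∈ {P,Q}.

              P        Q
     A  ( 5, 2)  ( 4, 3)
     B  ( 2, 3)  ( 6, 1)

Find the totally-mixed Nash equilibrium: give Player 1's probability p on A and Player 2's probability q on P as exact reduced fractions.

P1 indiff ⇒ q·5+(1-q)·4 = q·2+(1-q)·6 ⇒ q(3) = (1-q)(2) ⇒ q = 2/5
P2 indiff ⇒ p·2+(1-p)·3 = p·3+(1-p)·1 ⇒ p(-1) = (1-p)(-2) ⇒ p = 2/3

p=2/3, q=2/5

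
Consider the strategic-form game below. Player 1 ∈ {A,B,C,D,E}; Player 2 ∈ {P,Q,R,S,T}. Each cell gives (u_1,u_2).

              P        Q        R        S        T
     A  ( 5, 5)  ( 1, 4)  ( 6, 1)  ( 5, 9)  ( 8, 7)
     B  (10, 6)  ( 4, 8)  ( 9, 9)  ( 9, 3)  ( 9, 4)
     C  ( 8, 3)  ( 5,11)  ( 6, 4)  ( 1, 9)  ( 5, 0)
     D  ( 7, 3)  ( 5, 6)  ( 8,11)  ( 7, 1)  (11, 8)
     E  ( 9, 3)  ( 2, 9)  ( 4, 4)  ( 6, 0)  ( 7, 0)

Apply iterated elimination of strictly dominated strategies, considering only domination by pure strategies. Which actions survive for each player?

IESDS → P1:{B,C,D} P2:{Q,R}

P1 drop A (B beats it: P:10>5 Q:4>1 R:9>6 S:9>5 T:9>8)
P1 drop E (B beats it: P:10>9 Q:4>2 R:9>4 S:9>6 T:9>7)
P2 drop P (Q beats it: B:8>6 C:11>3 D:6>3)
P2 drop S (Q beats it: B:8>3 C:11>9 D:6>1)
P2 drop T (R beats it: B:9>4 C:4>0 D:11>8)
P1→{B,C,D} P2→{Q,R}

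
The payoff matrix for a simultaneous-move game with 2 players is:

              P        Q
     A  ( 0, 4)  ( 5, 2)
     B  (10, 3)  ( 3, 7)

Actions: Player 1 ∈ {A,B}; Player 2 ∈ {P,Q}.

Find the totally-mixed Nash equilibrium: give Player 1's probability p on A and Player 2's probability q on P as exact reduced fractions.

P1 indiff ⇒ q·0+(1-q)·5 = q·10+(1-q)·3 ⇒ q(-10) = (1-q)(-2) ⇒ q = 1/6
P2 indiff ⇒ p·4+(1-p)·3 = p·2+(1-p)·7 ⇒ p(2) = (1-p)(4) ⇒ p = 2/3

p=2/3, q=1/6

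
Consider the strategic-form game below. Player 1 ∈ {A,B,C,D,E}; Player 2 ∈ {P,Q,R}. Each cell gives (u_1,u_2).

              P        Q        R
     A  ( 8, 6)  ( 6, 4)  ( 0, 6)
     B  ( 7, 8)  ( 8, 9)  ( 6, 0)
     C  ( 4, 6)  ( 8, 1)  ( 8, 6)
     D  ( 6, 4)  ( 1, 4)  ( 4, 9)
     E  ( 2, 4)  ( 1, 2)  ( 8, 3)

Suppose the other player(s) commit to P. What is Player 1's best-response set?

u_1(A vs P) = 8
u_1(B vs P) = 7
u_1(C vs P) = 4
u_1(D vs P) = 6
u_1(E vs P) = 2
max payoff 8 at {A}

BR_1 = {A}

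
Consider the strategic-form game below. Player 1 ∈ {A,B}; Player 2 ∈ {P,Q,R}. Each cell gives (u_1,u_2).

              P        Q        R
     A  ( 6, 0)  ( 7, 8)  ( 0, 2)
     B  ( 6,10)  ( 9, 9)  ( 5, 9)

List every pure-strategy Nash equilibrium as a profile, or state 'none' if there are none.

(A,P): not NE [P2→Q gives 8>0]
(A,Q): not NE [P1→B gives 9>7]
(A,R): not NE [P1→B gives 5>0; P2→Q gives 8>2]
(B,P): NE
(B,Q): not NE [P2→P gives 10>9]
(B,R): not NE [P2→P gives 10>9]

Nash profiles: (B,P)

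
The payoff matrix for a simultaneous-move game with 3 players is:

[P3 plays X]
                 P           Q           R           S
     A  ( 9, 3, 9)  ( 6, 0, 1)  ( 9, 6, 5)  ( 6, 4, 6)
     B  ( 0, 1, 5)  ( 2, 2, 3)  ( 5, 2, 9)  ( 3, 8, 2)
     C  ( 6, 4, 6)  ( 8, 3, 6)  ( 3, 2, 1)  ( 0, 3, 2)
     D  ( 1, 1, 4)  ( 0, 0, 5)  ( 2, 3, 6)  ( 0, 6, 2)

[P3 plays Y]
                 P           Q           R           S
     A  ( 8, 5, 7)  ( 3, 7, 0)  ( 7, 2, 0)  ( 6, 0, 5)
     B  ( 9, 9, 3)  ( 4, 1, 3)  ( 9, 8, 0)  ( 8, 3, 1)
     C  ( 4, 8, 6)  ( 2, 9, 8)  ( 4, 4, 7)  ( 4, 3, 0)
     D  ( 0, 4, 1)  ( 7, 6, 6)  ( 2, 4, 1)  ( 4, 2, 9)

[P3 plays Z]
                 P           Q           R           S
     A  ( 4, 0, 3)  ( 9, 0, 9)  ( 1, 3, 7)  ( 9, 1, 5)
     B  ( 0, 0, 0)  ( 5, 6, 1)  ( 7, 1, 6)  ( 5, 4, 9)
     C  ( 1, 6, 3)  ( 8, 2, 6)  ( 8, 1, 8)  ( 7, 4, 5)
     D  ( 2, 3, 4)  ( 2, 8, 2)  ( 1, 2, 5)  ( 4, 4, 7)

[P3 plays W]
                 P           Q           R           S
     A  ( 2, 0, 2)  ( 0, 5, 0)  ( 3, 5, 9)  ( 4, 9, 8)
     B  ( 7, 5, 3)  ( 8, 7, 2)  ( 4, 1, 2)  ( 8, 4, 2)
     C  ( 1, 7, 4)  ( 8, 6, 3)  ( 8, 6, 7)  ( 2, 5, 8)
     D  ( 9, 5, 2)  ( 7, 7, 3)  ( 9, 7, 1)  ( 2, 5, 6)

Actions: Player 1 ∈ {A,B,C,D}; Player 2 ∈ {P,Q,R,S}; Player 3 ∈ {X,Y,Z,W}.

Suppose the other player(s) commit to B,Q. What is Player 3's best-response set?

u_3(X vs B,Q) = 3
u_3(Y vs B,Q) = 3
u_3(Z vs B,Q) = 1
u_3(W vs B,Q) = 2
max payoff 3 at {X,Y}

argmax u_3 = {X,Y}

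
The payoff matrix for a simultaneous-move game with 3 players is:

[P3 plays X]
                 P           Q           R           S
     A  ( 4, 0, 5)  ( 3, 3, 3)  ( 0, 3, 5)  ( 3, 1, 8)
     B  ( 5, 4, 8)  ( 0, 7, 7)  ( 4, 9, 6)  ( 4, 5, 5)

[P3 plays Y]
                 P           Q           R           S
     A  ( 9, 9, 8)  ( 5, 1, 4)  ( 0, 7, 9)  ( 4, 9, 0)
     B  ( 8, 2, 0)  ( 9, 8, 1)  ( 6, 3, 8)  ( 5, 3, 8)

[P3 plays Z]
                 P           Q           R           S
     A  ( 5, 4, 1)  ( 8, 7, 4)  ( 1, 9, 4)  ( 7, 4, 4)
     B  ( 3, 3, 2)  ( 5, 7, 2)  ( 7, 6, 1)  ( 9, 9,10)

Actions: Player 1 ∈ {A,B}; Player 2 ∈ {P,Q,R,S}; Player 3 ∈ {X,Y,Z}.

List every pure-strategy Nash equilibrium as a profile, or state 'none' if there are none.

(A,P,X): not NE [P1→B gives 5>4; P2→R gives 3>0; P3→Y gives 8>5]
(A,P,Y): NE
(A,P,Z): not NE [P2→R gives 9>4; P3→Y gives 8>1]
(A,Q,X): not NE [P3→Z gives 4>3]
(A,Q,Y): not NE [P1→B gives 9>5; P2→S gives 9>1]
(A,Q,Z): not NE [P2→R gives 9>7]
(A,R,X): not NE [P1→B gives 4>0; P3→Y gives 9>5]
(A,R,Y): not NE [P1→B gives 6>0; P2→S gives 9>7]
(A,R,Z): not NE [P1→B gives 7>1; P3→Y gives 9>4]
(A,S,X): not NE [P1→B gives 4>3; P2→R gives 3>1]
(A,S,Y): not NE [P1→B gives 5>4; P3→X gives 8>0]
(A,S,Z): not NE [P1→B gives 9>7; P2→R gives 9>4; P3→X gives 8>4]
(B,P,X): not NE [P2→R gives 9>4]
(B,P,Y): not NE [P1→A gives 9>8; P2→Q gives 8>2; P3→X gives 8>0]
(B,P,Z): not NE [P1→A gives 5>3; P2→S gives 9>3; P3→X gives 8>2]
(B,Q,X): not NE [P1→A gives 3>0; P2→R gives 9>7]
(B,Q,Y): not NE [P3→X gives 7>1]
(B,Q,Z): not NE [P1→A gives 8>5; P2→S gives 9>7; P3→X gives 7>2]
(B,R,X): not NE [P3→Y gives 8>6]
(B,R,Y): not NE [P2→Q gives 8>3]
(B,R,Z): not NE [P2→S gives 9>6; P3→Y gives 8>1]
(B,S,X): not NE [P2→R gives 9>5; P3→Z gives 10>5]
(B,S,Y): not NE [P2→Q gives 8>3; P3→Z gives 10>8]
(B,S,Z): NE

NE set: (A,P,Y), (B,S,Z)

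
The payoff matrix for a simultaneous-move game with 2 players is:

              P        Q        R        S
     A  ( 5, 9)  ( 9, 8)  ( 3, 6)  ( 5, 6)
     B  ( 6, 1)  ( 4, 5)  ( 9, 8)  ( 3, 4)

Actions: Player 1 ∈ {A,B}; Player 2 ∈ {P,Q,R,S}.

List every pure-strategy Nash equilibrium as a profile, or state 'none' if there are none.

(A,P): not NE [P1→B gives 6>5]
(A,Q): not NE [P2→P gives 9>8]
(A,R): not NE [P1→B gives 9>3; P2→P gives 9>6]
(A,S): not NE [P2→P gives 9>6]
(B,P): not NE [P2→R gives 8>1]
(B,Q): not NE [P1→A gives 9>4; P2→R gives 8>5]
(B,R): NE
(B,S): not NE [P1→A gives 5>3; P2→R gives 8>4]

NE set: (B,R)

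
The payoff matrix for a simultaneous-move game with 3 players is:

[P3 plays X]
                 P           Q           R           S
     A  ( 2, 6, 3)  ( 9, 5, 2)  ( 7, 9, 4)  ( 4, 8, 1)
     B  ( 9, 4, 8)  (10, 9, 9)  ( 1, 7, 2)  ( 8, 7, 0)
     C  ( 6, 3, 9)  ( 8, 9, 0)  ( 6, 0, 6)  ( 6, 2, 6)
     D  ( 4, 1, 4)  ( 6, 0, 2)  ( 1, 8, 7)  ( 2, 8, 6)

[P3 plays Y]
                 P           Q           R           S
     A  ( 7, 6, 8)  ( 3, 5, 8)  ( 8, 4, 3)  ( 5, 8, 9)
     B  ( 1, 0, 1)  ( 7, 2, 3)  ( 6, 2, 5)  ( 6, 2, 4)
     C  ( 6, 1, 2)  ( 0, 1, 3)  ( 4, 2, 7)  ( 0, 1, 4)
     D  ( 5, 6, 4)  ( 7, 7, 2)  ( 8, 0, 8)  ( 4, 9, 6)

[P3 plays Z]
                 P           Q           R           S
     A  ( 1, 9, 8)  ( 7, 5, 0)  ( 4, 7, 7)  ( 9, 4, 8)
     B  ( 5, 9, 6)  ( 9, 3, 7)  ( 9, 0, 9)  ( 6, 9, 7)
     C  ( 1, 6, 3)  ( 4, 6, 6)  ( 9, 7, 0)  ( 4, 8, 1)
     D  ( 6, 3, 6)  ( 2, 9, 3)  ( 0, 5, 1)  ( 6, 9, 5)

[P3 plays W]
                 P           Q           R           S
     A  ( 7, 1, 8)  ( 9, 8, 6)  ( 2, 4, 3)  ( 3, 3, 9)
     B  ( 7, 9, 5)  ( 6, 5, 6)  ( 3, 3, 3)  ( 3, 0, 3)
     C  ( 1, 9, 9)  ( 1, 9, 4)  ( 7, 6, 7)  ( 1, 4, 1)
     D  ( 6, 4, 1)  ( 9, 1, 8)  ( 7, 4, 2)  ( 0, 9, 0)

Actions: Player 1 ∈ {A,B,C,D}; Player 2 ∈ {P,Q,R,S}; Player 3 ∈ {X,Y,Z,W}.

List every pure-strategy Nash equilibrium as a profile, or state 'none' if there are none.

(A,P,X): not NE [P1→B gives 9>2; P2→R gives 9>6; P3→W gives 8>3]
(A,P,Y): not NE [P2→S gives 8>6]
(A,P,Z): not NE [P1→D gives 6>1]
(A,P,W): not NE [P2→Q gives 8>1]
(A,Q,X): not NE [P1→B gives 10>9; P2→R gives 9>5; P3→Y gives 8>2]
(A,Q,Y): not NE [P1→D gives 7>3; P2→S gives 8>5]
(A,Q,Z): not NE [P1→B gives 9>7; P2→P gives 9>5; P3→Y gives 8>0]
(A,Q,W): not NE [P3→Y gives 8>6]
(A,R,X): not NE [P3→Z gives 7>4]
(A,R,Y): not NE [P2→S gives 8>4; P3→Z gives 7>3]
(A,R,Z): not NE [P1→C gives 9>4; P2→P gives 9>7]
(A,R,W): not NE [P1→D gives 7>2; P2→Q gives 8>4; P3→Z gives 7>3]
(A,S,X): not NE [P1→B gives 8>4; P2→R gives 9>8; P3→W gives 9>1]
(A,S,Y): not NE [P1→B gives 6>5]
(A,S,Z): not NE [P2→P gives 9>4; P3→W gives 9>8]
(A,S,W): not NE [P2→Q gives 8>3]
(B,P,X): not NE [P2→Q gives 9>4]
(B,P,Y): not NE [P1→A gives 7>1; P2→S gives 2>0; P3→X gives 8>1]
(B,P,Z): not NE [P1→D gives 6>5; P3→X gives 8>6]
(B,P,W): not NE [P3→X gives 8>5]
(B,Q,X): NE
(B,Q,Y): not NE [P3→X gives 9>3]
(B,Q,Z): not NE [P2→S gives 9>3; P3→X gives 9>7]
(B,Q,W): not NE [P1→D gives 9>6; P2→P gives 9>5; P3→X gives 9>6]
(B,R,X): not NE [P1→A gives 7>1; P2→Q gives 9>7; P3→Z gives 9>2]
(B,R,Y): not NE [P1→D gives 8>6; P3→Z gives 9>5]
(B,R,Z): not NE [P2→S gives 9>0]
(B,R,W): not NE [P1→D gives 7>3; P2→P gives 9>3; P3→Z gives 9>3]
(B,S,X): not NE [P2→Q gives 9>7; P3→Z gives 7>0]
(B,S,Y): not NE [P3→Z gives 7>4]
(B,S,Z): not NE [P1→A gives 9>6]
(B,S,W): not NE [P2→P gives 9>0; P3→Z gives 7>3]
(C,P,X): not NE [P1→B gives 9>6; P2→Q gives 9>3]
(C,P,Y): not NE [P1→A gives 7>6; P2→R gives 2>1; P3→W gives 9>2]
(C,P,Z): not NE [P1→D gives 6>1; P2→S gives 8>6; P3→W gives 9>3]
(C,P,W): not NE [P1→B gives 7>1]
(C,Q,X): not NE [P1→B gives 10>8; P3→Z gives 6>0]
(C,Q,Y): not NE [P1→D gives 7>0; P2→R gives 2>1; P3→Z gives 6>3]
(C,Q,Z): not NE [P1→B gives 9>4; P2→S gives 8>6]
(C,Q,W): not NE [P1→D gives 9>1; P3→Z gives 6>4]
(C,R,X): not NE [P1→A gives 7>6; P2→Q gives 9>0; P3→W gives 7>6]
(C,R,Y): not NE [P1→D gives 8>4]
(C,R,Z): not NE [P2→S gives 8>7; P3→W gives 7>0]
(C,R,W): not NE [P2→Q gives 9>6]
(C,S,X): not NE [P1→B gives 8>6; P2→Q gives 9>2]
(C,S,Y): not NE [P1→B gives 6>0; P2→R gives 2>1; P3→X gives 6>4]
(C,S,Z): not NE [P1→A gives 9>4; P3→X gives 6>1]
(C,S,W): not NE [P1→B gives 3>1; P2→Q gives 9>4; P3→X gives 6>1]
(D,P,X): not NE [P1→B gives 9>4; P2→S gives 8>1; P3→Z gives 6>4]
(D,P,Y): not NE [P1→A gives 7>5; P2→S gives 9>6; P3→Z gives 6>4]
(D,P,Z): not NE [P2→S gives 9>3]
(D,P,W): not NE [P1→B gives 7>6; P2→S gives 9>4; P3→Z gives 6>1]
(D,Q,X): not NE [P1→B gives 10>6; P2→S gives 8>0; P3→W gives 8>2]
(D,Q,Y): not NE [P2→S gives 9>7; P3→W gives 8>2]
(D,Q,Z): not NE [P1→B gives 9>2; P3→W gives 8>3]
(D,Q,W): not NE [P2→S gives 9>1]
(D,R,X): not NE [P1→A gives 7>1; P3→Y gives 8>7]
(D,R,Y): not NE [P2→S gives 9>0]
(D,R,Z): not NE [P1→C gives 9>0; P2→S gives 9>5; P3→Y gives 8>1]
(D,R,W): not NE [P2→S gives 9>4; P3→Y gives 8>2]
(D,S,X): not NE [P1→B gives 8>2]
(D,S,Y): not NE [P1→B gives 6>4]
(D,S,Z): not NE [P1→A gives 9>6; P3→Y gives 6>5]
(D,S,W): not NE [P1→B gives 3>0; P3→Y gives 6>0]

NE set: (B,Q,X)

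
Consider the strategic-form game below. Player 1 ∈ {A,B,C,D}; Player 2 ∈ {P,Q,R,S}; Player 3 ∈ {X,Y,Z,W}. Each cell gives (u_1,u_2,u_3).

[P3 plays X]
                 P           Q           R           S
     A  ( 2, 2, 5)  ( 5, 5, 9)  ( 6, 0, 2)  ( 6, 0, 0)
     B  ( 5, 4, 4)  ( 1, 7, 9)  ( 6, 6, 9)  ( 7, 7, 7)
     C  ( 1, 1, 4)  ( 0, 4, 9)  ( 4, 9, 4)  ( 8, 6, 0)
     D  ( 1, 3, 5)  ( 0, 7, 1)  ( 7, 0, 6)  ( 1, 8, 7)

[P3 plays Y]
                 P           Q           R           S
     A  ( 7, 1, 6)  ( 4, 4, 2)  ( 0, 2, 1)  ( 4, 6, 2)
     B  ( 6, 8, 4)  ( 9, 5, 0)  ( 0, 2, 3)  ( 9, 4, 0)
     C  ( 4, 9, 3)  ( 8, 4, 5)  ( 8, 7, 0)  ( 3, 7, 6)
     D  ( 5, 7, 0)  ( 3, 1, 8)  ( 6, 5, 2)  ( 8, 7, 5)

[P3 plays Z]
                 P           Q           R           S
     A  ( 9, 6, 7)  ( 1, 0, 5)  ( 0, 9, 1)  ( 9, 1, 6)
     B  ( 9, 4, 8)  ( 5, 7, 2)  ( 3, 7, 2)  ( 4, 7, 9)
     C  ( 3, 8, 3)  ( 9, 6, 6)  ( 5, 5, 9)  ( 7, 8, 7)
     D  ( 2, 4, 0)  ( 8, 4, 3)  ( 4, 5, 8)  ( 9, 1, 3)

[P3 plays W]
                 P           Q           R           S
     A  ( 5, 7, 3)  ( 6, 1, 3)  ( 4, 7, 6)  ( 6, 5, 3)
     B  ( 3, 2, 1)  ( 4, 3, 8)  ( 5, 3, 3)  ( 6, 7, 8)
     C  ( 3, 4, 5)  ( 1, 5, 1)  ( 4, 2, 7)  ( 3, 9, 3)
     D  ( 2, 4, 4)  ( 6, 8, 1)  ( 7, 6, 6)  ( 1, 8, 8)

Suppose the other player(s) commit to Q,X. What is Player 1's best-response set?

u_1(A vs Q,X) = 5
u_1(B vs Q,X) = 1
u_1(C vs Q,X) = 0
u_1(D vs Q,X) = 0
max payoff 5 at {A}

P1 best: {A}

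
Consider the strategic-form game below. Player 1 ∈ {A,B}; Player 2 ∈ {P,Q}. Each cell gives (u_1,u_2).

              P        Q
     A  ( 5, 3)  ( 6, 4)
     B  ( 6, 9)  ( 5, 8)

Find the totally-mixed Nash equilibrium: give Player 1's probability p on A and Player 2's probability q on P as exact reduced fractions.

P1 mixes 1/2 on A; P2 mixes 1/2 on P

P1 indiff ⇒ q·5+(1-q)·6 = q·6+(1-q)·5 ⇒ q(-1) = (1-q)(-1) ⇒ q = 1/2
P2 indiff ⇒ p·3+(1-p)·9 = p·4+(1-p)·8 ⇒ p(-1) = (1-p)(-1) ⇒ p = 1/2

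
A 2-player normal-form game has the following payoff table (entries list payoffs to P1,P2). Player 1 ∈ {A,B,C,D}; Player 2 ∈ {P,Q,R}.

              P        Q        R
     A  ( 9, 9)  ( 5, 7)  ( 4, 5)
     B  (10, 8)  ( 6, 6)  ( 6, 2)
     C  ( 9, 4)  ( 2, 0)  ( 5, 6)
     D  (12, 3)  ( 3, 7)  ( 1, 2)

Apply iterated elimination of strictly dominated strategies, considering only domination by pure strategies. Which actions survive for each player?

Survivors P1:{B,D} P2:{P,Q}

P1 drop A (B beats it: P:10>9 Q:6>5 R:6>4)
P1 drop C (B beats it: P:10>9 Q:6>2 R:6>5)
P2 drop R (P beats it: B:8>2 D:3>2)
P1→{B,D} P2→{P,Q}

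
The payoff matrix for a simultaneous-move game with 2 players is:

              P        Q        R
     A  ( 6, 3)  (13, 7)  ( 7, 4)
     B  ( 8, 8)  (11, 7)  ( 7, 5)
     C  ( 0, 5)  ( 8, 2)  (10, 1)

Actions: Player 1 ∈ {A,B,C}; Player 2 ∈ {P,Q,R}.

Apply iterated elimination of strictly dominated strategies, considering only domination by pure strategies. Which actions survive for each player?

Remaining: P1:{A,B} P2:{P,Q}

P2 drop R (Q beats it: A:7>4 B:7>5 C:2>1)
P1 drop C (A beats it: P:6>0 Q:13>8)
P1→{A,B} P2→{P,Q}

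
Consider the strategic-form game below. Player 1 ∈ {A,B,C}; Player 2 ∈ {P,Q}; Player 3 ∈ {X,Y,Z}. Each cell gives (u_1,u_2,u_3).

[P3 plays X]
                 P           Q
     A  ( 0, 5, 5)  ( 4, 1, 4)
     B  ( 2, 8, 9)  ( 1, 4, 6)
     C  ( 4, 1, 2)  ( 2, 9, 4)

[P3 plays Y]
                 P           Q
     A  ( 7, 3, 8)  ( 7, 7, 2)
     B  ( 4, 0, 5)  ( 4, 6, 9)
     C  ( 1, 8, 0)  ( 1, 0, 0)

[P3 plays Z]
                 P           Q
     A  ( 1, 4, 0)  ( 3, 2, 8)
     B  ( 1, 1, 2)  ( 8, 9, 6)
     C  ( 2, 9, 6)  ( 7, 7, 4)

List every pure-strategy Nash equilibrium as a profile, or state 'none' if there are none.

Nash profiles: (C,P,Z)

(A,P,X): not NE [P1→C gives 4>0; P3→Y gives 8>5]
(A,P,Y): not NE [P2→Q gives 7>3]
(A,P,Z): not NE [P1→C gives 2>1; P3→Y gives 8>0]
(A,Q,X): not NE [P2→P gives 5>1; P3→Z gives 8>4]
(A,Q,Y): not NE [P3→Z gives 8>2]
(A,Q,Z): not NE [P1→B gives 8>3; P2→P gives 4>2]
(B,P,X): not NE [P1→C gives 4>2]
(B,P,Y): not NE [P1→A gives 7>4; P2→Q gives 6>0; P3→X gives 9>5]
(B,P,Z): not NE [P1→C gives 2>1; P2→Q gives 9>1; P3→X gives 9>2]
(B,Q,X): not NE [P1→A gives 4>1; P2→P gives 8>4; P3→Y gives 9>6]
(B,Q,Y): not NE [P1→A gives 7>4]
(B,Q,Z): not NE [P3→Y gives 9>6]
(C,P,X): not NE [P2→Q gives 9>1; P3→Z gives 6>2]
(C,P,Y): not NE [P1→A gives 7>1; P3→Z gives 6>0]
(C,P,Z): NE
(C,Q,X): not NE [P1→A gives 4>2]
(C,Q,Y): not NE [P1→A gives 7>1; P2→P gives 8>0; P3→Z gives 4>0]
(C,Q,Z): not NE [P1→B gives 8>7; P2→P gives 9>7]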